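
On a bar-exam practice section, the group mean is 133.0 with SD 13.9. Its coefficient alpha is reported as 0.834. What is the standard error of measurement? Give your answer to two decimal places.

SEM = SD · √(1 − ρ) = 13.9 × √0.166 = 13.9 × 0.4074 = 5.663

5.66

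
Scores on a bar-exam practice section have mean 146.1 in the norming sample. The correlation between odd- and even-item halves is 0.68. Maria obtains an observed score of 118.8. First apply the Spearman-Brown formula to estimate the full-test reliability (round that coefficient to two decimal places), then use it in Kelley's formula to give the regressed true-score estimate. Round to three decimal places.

Spearman-Brown: ρ = 2r/(1 + r) = 2(0.68)/(1 + 0.68) = 1.360/1.68 = 0.8095 → 0.81
T̂ = 0.81(118.8) + 0.19(146.1) = 96.228 + 27.759 = 123.9870 → 123.987

123.987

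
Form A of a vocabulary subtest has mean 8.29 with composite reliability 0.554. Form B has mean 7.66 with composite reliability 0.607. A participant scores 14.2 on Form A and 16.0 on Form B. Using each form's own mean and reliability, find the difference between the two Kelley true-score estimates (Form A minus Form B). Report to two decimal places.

-1.16

T̂_A = 0.554(14.2) + 0.446(8.29) = 11.5641
T̂_B = 0.607(16.0) + 0.393(7.66) = 12.7224
T̂_A − T̂_B = -1.1582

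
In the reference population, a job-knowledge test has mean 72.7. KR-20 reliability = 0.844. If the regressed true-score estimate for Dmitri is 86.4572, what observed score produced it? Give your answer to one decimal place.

89.0

T̂ = ρX + (1 − ρ)μ  ⇒  X = (T̂ − (1 − ρ)μ) / ρ
X = (86.4572 − 0.156 × 72.7) / 0.844 = (86.4572 − 11.3412) / 0.844 = 75.1160 / 0.844 = 89.000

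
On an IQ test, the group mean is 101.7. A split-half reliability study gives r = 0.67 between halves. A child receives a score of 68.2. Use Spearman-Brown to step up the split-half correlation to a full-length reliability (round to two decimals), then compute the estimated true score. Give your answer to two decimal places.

74.90

Spearman-Brown: ρ = 2r/(1 + r) = 2(0.67)/(1 + 0.67) = 1.340/1.67 = 0.8024 → 0.80
T̂ = ρX + (1 − ρ)μ
  = 0.80 × 68.2 + 0.20 × 101.7
  = 54.560 + 20.340
  = 74.900
  ≈ 74.90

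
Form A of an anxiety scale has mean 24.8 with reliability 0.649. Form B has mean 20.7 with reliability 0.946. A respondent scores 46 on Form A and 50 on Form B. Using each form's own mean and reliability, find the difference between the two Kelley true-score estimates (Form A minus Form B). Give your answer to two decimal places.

T̂_A = 0.649(46) + 0.351(24.8) = 38.5588
T̂_B = 0.946(50) + 0.054(20.7) = 48.4178
T̂_A − T̂_B = -9.8590

-9.86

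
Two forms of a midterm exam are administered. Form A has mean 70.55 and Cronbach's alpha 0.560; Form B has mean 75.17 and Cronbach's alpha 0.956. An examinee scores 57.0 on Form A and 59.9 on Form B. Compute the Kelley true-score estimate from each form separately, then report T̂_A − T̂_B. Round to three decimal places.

T̂_A = 0.560(57.0) + 0.440(70.55) = 62.96200
T̂_B = 0.956(59.9) + 0.044(75.17) = 60.57188
T̂_A − T̂_B = 2.39012

2.390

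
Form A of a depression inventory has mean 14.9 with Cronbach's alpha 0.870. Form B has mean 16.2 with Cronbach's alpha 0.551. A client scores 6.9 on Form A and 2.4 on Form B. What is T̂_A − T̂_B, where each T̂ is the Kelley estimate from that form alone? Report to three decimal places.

T̂_A = 0.870(6.9) + 0.130(14.9) = 7.94000
T̂_B = 0.551(2.4) + 0.449(16.2) = 8.59620
T̂_A − T̂_B = -0.65620

-0.656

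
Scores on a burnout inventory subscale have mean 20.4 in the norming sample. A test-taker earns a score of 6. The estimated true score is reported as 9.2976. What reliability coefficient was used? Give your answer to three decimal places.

T̂ = ρX + (1 − ρ)μ  ⇒  T̂ − μ = ρ(X − μ)
ρ = (T̂ − μ)/(X − μ) = (9.2976 − 20.4) / (6 − 20.4) = -11.1024 / -14.4 = 0.77100

0.771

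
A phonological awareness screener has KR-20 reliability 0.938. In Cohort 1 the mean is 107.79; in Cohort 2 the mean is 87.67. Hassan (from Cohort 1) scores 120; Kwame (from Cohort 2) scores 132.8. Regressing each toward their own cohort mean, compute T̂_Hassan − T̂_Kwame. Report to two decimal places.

-10.76

T̂_Hassan = 0.938(120) + 0.062(107.79) = 119.2430
T̂_Kwame = 0.938(132.8) + 0.062(87.67) = 130.0019
Difference = 119.2430 − 130.0019 = -10.7590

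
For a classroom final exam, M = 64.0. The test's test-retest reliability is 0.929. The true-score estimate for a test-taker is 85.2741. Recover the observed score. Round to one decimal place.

86.9

T̂ = ρX + (1 − ρ)μ  ⇒  X = (T̂ − (1 − ρ)μ) / ρ
X = (85.2741 − 0.071 × 64.0) / 0.929 = (85.2741 − 4.5440) / 0.929 = 80.7301 / 0.929 = 86.900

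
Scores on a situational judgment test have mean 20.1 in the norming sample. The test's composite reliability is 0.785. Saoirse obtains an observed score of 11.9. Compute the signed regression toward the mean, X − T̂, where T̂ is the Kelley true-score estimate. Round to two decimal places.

-1.76

T̂ = 0.785(11.9) + 0.215(20.1) = 9.3415 + 4.3215 = 13.6630 → 13.663
X − T̂ = 11.9 − 13.663 = -1.763 → -1.76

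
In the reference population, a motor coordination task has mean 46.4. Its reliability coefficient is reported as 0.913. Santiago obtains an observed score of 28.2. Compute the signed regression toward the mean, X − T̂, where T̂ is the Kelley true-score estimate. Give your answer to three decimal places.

-1.583

Kelley's formula gives T̂ = 0.913·28.2 + 0.087·46.4 = 25.7466 + 4.0368 = 29.78340.
X − T̂ = 28.2 − 29.7834 = -1.5834 → -1.583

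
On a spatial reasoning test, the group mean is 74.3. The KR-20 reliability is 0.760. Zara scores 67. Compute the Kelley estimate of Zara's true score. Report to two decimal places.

68.75

T̂ = 0.760(67) + 0.240(74.3) = 50.920 + 17.8320 = 68.752 → 68.75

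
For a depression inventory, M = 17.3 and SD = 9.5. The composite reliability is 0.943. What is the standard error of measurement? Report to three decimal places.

2.268

SEM = SD · √(1 − ρ) = 9.5 × √0.057 = 9.5 × 0.2387 = 2.2681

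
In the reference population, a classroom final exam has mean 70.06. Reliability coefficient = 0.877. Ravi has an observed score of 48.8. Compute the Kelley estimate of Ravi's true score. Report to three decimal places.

T̂ = 0.877(48.8) + 0.123(70.06) = 42.7976 + 8.61738 = 51.4150 → 51.415

51.415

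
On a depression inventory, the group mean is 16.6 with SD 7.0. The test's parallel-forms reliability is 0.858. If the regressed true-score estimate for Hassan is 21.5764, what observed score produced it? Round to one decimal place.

22.4

T̂ = ρX + (1 − ρ)μ  ⇒  X = (T̂ − (1 − ρ)μ) / ρ
X = (21.5764 − 0.142 × 16.6) / 0.858 = (21.5764 − 2.3572) / 0.858 = 19.2192 / 0.858 = 22.400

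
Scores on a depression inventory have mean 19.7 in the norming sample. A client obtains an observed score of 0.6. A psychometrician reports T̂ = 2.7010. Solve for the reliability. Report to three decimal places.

T̂ = ρX + (1 − ρ)μ  ⇒  T̂ − μ = ρ(X − μ)
ρ = (T̂ − μ)/(X − μ) = (2.7010 − 19.7) / (0.6 − 19.7) = -16.9990 / -19.1 = 0.89000

0.890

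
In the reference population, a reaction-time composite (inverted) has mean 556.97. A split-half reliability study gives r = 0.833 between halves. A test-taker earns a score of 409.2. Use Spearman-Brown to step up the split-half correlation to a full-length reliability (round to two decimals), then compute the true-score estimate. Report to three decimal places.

422.499

Spearman-Brown: ρ = 2r/(1 + r) = 2(0.833)/(1 + 0.833) = 1.6660/1.833 = 0.9089 → 0.91
T̂ = 0.91(409.2) + 0.09(556.97) = 372.372 + 50.1273 = 422.4993 → 422.499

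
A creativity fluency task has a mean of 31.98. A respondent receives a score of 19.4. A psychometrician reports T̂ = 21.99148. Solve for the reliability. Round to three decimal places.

T̂ = ρX + (1 − ρ)μ  ⇒  T̂ − μ = ρ(X − μ)
ρ = (T̂ − μ)/(X − μ) = (21.99148 − 31.98) / (19.4 − 31.98) = -9.98852 / -12.58 = 0.79400

0.794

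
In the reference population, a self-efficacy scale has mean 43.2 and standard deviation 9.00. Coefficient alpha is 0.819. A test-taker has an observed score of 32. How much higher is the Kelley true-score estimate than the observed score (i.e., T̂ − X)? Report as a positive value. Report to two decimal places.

T̂ = 0.819(32) + 0.181(43.2) = 26.208 + 7.8192 = 34.0272 → 34.027
T̂ − X = 34.027 − 32 = 2.027 → 2.03

2.03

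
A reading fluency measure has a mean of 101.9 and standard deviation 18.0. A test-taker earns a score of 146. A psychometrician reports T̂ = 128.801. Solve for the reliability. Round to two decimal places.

0.61

T̂ = ρX + (1 − ρ)μ  ⇒  T̂ − μ = ρ(X − μ)
ρ = (T̂ − μ)/(X − μ) = (128.801 − 101.9) / (146 − 101.9) = 26.901 / 44.1 = 0.6100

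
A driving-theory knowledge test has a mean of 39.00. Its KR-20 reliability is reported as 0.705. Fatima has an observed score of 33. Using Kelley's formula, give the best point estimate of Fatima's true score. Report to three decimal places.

34.770

T̂ = 0.705(33) + 0.295(39.00) = 23.265 + 11.50500 = 34.7700 → 34.770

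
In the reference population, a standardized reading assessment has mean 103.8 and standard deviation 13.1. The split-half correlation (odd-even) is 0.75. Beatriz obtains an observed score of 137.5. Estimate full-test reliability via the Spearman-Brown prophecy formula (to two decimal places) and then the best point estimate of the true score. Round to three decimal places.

132.782

Spearman-Brown: ρ = 2r/(1 + r) = 2(0.75)/(1 + 0.75) = 1.500/1.75 = 0.8571 → 0.86
T̂ = 0.86(137.5) + 0.14(103.8) = 118.250 + 14.532 = 132.7820 → 132.782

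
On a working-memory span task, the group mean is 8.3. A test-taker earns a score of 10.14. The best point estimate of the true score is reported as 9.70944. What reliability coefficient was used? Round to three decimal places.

0.766

T̂ = ρX + (1 − ρ)μ  ⇒  T̂ − μ = ρ(X − μ)
ρ = (T̂ − μ)/(X − μ) = (9.70944 − 8.3) / (10.14 − 8.3) = 1.40944 / 1.84 = 0.76600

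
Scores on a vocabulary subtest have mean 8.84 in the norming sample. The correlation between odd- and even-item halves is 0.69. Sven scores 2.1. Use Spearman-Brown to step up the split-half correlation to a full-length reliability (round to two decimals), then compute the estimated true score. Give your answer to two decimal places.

3.31

Spearman-Brown: ρ = 2r/(1 + r) = 2(0.69)/(1 + 0.69) = 1.380/1.69 = 0.8166 → 0.82
T̂ = 0.82(2.1) + 0.18(8.84) = 1.722 + 1.5912 = 3.313 → 3.31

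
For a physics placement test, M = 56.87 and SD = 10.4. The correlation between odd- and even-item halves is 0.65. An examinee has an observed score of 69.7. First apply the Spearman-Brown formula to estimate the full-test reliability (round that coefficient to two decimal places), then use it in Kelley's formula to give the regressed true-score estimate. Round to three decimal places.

67.006

Spearman-Brown: ρ = 2r/(1 + r) = 2(0.65)/(1 + 0.65) = 1.300/1.65 = 0.7879 → 0.79
T̂ = 0.79(69.7) + 0.21(56.87) = 55.063 + 11.9427 = 67.0057 → 67.006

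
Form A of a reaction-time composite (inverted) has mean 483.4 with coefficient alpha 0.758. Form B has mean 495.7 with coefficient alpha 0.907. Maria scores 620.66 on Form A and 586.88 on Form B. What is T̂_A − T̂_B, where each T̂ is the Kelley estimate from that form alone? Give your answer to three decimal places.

9.043

T̂_A = 0.758(620.66) + 0.242(483.4) = 587.44308
T̂_B = 0.907(586.88) + 0.093(495.7) = 578.40026
T̂_A − T̂_B = 9.04282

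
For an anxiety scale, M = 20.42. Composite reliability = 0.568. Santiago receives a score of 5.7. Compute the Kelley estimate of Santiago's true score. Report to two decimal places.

Regress the observed score toward the mean by the unreliability: T̂ = 0.568·5.7 + 0.432·20.42 = 3.2376 + 8.82144 = 12.059.

12.06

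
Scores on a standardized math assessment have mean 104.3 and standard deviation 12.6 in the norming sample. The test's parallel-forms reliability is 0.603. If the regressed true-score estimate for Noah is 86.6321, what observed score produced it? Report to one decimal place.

T̂ = ρX + (1 − ρ)μ  ⇒  X = (T̂ − (1 − ρ)μ) / ρ
X = (86.6321 − 0.397 × 104.3) / 0.603 = (86.6321 − 41.4071) / 0.603 = 45.2250 / 0.603 = 75.000

75.0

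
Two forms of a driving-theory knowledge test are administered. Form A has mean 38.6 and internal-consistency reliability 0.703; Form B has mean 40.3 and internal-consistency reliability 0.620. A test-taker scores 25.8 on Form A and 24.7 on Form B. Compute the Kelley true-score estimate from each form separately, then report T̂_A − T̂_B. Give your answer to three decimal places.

T̂_A = 0.703(25.8) + 0.297(38.6) = 29.60160
T̂_B = 0.620(24.7) + 0.380(40.3) = 30.62800
T̂_A − T̂_B = -1.02640

-1.026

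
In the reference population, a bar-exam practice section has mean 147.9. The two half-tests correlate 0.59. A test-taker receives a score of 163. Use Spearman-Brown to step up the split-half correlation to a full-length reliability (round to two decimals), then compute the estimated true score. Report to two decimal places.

Spearman-Brown: ρ = 2r/(1 + r) = 2(0.59)/(1 + 0.59) = 1.180/1.59 = 0.7421 → 0.74
T̂ = ρX + (1 − ρ)μ
  = 0.74 × 163 + 0.26 × 147.9
  = 120.62 + 38.454
  = 159.074
  ≈ 159.07

159.07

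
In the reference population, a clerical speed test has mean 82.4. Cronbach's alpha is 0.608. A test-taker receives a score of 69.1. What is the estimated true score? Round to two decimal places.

Weight the observed score by reliability and the mean by (1 − reliability): T̂ = 0.608·69.1 + 0.392·82.4 = 42.0128 + 32.3008 = 74.314.

74.31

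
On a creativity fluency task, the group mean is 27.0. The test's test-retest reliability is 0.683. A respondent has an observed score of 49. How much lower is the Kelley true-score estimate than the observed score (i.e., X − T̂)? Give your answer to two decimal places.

6.97

T̂ = ρX + (1 − ρ)μ
  = 0.683 × 49 + 0.317 × 27.0
  = 33.467 + 8.5590
  = 42.0260
  ≈ 42.026
X − T̂ = 49 − 42.026 = 6.974 → 6.97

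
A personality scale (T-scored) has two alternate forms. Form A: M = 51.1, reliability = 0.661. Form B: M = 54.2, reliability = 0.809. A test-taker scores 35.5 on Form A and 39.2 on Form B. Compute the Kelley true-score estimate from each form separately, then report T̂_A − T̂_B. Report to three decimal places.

-1.277

T̂_A = 0.661(35.5) + 0.339(51.1) = 40.78840
T̂_B = 0.809(39.2) + 0.191(54.2) = 42.06500
T̂_A − T̂_B = -1.27660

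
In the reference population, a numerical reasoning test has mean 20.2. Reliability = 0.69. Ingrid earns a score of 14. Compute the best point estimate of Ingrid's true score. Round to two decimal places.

15.92

Weight the observed score by reliability and the mean by (1 − reliability): T̂ = 0.69·14 + 0.31·20.2 = 9.66 + 6.262 = 15.922.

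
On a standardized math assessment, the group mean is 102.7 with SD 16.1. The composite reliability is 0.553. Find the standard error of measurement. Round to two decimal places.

10.76

SEM = SD · √(1 − ρ) = 16.1 × √0.447 = 16.1 × 0.6686 = 10.764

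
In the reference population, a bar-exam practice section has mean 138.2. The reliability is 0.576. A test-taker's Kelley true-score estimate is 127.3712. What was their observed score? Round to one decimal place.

119.4

T̂ = ρX + (1 − ρ)μ  ⇒  X = (T̂ − (1 − ρ)μ) / ρ
X = (127.3712 − 0.424 × 138.2) / 0.576 = (127.3712 − 58.5968) / 0.576 = 68.7744 / 0.576 = 119.400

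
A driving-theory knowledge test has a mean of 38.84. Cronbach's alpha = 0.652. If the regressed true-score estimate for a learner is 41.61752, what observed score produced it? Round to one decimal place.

43.1

T̂ = ρX + (1 − ρ)μ  ⇒  X = (T̂ − (1 − ρ)μ) / ρ
X = (41.61752 − 0.348 × 38.84) / 0.652 = (41.61752 − 13.51632) / 0.652 = 28.10120 / 0.652 = 43.100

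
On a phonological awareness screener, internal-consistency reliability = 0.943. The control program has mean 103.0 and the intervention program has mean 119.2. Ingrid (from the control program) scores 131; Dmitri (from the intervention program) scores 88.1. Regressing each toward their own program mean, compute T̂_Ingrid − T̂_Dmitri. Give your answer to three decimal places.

T̂_Ingrid = 0.943(131) + 0.057(103.0) = 129.40400
T̂_Dmitri = 0.943(88.1) + 0.057(119.2) = 89.87270
Difference = 129.40400 − 89.87270 = 39.53130

39.531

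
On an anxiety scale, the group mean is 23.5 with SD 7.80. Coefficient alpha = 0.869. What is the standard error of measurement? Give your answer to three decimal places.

SEM = SD · √(1 − ρ) = 7.80 × √0.131 = 7.80 × 0.3619 = 2.8231

2.823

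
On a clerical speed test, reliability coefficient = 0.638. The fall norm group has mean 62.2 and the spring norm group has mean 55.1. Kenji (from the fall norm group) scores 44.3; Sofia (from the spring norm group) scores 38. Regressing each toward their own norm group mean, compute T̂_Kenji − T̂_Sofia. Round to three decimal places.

T̂_Kenji = 0.638(44.3) + 0.362(62.2) = 50.77980
T̂_Sofia = 0.638(38) + 0.362(55.1) = 44.19020
Difference = 50.77980 − 44.19020 = 6.58960

6.590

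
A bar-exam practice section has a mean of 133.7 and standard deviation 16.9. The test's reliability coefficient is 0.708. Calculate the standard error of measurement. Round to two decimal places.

9.13

SEM = SD · √(1 − ρ) = 16.9 × √0.292 = 16.9 × 0.5404 = 9.132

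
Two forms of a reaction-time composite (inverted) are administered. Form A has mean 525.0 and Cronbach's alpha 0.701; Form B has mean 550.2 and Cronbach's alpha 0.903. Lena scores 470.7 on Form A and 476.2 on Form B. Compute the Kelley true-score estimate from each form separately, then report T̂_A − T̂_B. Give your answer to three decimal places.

3.558

T̂_A = 0.701(470.7) + 0.299(525.0) = 486.93570
T̂_B = 0.903(476.2) + 0.097(550.2) = 483.37800
T̂_A − T̂_B = 3.55770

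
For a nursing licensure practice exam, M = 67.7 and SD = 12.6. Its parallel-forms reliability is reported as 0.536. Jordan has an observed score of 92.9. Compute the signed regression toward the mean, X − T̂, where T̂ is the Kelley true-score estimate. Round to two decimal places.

11.69

Weight the observed score by reliability and the mean by (1 − reliability): T̂ = 0.536·92.9 + 0.464·67.7 = 49.7944 + 31.4128 = 81.2072.
X − T̂ = 92.9 − 81.207 = 11.693 → 11.69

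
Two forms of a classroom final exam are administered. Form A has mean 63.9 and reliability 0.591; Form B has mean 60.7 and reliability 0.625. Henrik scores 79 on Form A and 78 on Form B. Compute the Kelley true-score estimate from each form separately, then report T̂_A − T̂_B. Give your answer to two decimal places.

T̂_A = 0.591(79) + 0.409(63.9) = 72.8241
T̂_B = 0.625(78) + 0.375(60.7) = 71.5125
T̂_A − T̂_B = 1.3116

1.31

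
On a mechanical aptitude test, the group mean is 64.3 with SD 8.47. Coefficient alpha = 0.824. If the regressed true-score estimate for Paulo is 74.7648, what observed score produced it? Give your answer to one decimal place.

77.0

T̂ = ρX + (1 − ρ)μ  ⇒  X = (T̂ − (1 − ρ)μ) / ρ
X = (74.7648 − 0.176 × 64.3) / 0.824 = (74.7648 − 11.3168) / 0.824 = 63.4480 / 0.824 = 77.000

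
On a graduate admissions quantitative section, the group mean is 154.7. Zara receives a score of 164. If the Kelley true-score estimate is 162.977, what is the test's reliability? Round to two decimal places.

0.89

T̂ = ρX + (1 − ρ)μ  ⇒  T̂ − μ = ρ(X − μ)
ρ = (T̂ − μ)/(X − μ) = (162.977 − 154.7) / (164 − 154.7) = 8.277 / 9.3 = 0.8900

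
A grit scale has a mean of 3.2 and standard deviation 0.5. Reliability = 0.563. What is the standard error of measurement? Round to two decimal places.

SEM = SD · √(1 − ρ) = 0.5 × √0.437 = 0.5 × 0.6611 = 0.331

0.33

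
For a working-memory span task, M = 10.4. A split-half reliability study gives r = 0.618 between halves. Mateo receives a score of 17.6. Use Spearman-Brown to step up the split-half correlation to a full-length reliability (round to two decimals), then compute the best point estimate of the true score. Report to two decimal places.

Spearman-Brown: ρ = 2r/(1 + r) = 2(0.618)/(1 + 0.618) = 1.2360/1.618 = 0.7639 → 0.76
Weight the observed score by reliability and the mean by (1 − reliability): T̂ = 0.76·17.6 + 0.24·10.4 = 13.376 + 2.496 = 15.872.

15.87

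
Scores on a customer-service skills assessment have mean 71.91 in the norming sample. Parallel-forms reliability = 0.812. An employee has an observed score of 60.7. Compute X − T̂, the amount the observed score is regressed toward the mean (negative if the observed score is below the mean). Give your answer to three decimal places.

-2.107

T̂ = 0.812(60.7) + 0.188(71.91) = 49.2884 + 13.51908 = 62.80748 → 62.8075
X − T̂ = 60.7 − 62.8075 = -2.1075 → -2.107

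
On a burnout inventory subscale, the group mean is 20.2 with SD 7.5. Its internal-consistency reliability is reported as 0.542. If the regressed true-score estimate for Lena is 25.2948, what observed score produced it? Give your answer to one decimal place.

29.6

T̂ = ρX + (1 − ρ)μ  ⇒  X = (T̂ − (1 − ρ)μ) / ρ
X = (25.2948 − 0.458 × 20.2) / 0.542 = (25.2948 − 9.2516) / 0.542 = 16.0432 / 0.542 = 29.600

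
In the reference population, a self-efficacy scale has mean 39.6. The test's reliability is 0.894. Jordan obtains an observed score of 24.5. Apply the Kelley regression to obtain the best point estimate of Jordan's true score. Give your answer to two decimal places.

T̂ = ρX + (1 − ρ)μ
  = 0.894 × 24.5 + 0.106 × 39.6
  = 21.9030 + 4.1976
  = 26.101
  ≈ 26.10

26.10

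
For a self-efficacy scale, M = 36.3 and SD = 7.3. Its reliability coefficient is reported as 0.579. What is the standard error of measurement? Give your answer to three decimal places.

SEM = SD · √(1 − ρ) = 7.3 × √0.421 = 7.3 × 0.6488 = 4.7366

4.737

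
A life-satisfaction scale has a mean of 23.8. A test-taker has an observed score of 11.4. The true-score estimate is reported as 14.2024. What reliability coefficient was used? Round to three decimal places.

0.774

T̂ = ρX + (1 − ρ)μ  ⇒  T̂ − μ = ρ(X − μ)
ρ = (T̂ − μ)/(X − μ) = (14.2024 − 23.8) / (11.4 − 23.8) = -9.5976 / -12.4 = 0.77400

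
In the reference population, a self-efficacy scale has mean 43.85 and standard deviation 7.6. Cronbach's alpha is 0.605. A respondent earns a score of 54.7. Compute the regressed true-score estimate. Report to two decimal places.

Kelley's formula gives T̂ = 0.605·54.7 + 0.395·43.85 = 33.0935 + 17.32075 = 50.414.

50.41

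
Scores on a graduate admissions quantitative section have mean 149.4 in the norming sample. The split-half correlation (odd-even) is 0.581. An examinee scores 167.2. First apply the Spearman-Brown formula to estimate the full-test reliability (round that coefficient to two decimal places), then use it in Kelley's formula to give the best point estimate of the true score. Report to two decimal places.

162.39

Spearman-Brown: ρ = 2r/(1 + r) = 2(0.581)/(1 + 0.581) = 1.1620/1.581 = 0.7350 → 0.73
T̂ = 0.73(167.2) + 0.27(149.4) = 122.056 + 40.338 = 162.394 → 162.39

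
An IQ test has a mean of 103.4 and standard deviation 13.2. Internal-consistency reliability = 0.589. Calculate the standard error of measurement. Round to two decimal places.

SEM = SD · √(1 − ρ) = 13.2 × √0.411 = 13.2 × 0.6411 = 8.462

8.46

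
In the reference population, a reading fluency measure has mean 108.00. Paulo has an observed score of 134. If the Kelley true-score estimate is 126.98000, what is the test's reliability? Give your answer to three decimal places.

0.730

T̂ = ρX + (1 − ρ)μ  ⇒  T̂ − μ = ρ(X − μ)
ρ = (T̂ − μ)/(X − μ) = (126.98000 − 108.00) / (134 − 108.00) = 18.98000 / 26.00 = 0.73000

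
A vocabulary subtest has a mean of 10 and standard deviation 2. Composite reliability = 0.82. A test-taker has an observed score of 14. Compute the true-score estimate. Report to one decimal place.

Regress the observed score toward the mean by the unreliability: T̂ = 0.82·14 + 0.18·10 = 11.48 + 1.80 = 13.28.

13.3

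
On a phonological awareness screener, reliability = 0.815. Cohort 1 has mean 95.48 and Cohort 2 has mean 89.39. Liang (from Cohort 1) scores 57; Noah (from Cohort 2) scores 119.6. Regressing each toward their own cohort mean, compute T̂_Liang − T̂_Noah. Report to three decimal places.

T̂_Liang = 0.815(57) + 0.185(95.48) = 64.11880
T̂_Noah = 0.815(119.6) + 0.185(89.39) = 114.01115
Difference = 64.11880 − 114.01115 = -49.89235

-49.892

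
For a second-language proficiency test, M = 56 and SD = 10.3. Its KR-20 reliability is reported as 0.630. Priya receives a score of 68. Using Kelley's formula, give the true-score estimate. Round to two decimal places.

63.56

T̂ = 0.630(68) + 0.370(56) = 42.840 + 20.720 = 63.560 → 63.56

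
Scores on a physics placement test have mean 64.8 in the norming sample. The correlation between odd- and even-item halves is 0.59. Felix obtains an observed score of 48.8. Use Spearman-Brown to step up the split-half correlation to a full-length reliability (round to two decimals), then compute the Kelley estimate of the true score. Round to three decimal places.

52.960

Spearman-Brown: ρ = 2r/(1 + r) = 2(0.59)/(1 + 0.59) = 1.180/1.59 = 0.7421 → 0.74
T̂ = ρX + (1 − ρ)μ
  = 0.74 × 48.8 + 0.26 × 64.8
  = 36.112 + 16.848
  = 52.9600
  ≈ 52.960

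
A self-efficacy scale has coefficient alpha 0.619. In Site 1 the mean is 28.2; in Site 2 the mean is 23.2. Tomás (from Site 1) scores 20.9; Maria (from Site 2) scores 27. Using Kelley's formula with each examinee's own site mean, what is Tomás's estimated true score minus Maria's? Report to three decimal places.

-1.871

T̂_Tomás = 0.619(20.9) + 0.381(28.2) = 23.68130
T̂_Maria = 0.619(27) + 0.381(23.2) = 25.55220
Difference = 23.68130 − 25.55220 = -1.87090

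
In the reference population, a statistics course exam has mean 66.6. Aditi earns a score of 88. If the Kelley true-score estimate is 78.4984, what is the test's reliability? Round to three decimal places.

0.556

T̂ = ρX + (1 − ρ)μ  ⇒  T̂ − μ = ρ(X − μ)
ρ = (T̂ − μ)/(X − μ) = (78.4984 − 66.6) / (88 − 66.6) = 11.8984 / 21.4 = 0.55600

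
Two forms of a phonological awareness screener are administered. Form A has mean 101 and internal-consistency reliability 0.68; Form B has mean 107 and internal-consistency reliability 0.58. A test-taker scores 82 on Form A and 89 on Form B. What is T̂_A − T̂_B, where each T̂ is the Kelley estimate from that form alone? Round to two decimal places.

T̂_A = 0.68(82) + 0.32(101) = 88.0800
T̂_B = 0.58(89) + 0.42(107) = 96.5600
T̂_A − T̂_B = -8.4800

-8.48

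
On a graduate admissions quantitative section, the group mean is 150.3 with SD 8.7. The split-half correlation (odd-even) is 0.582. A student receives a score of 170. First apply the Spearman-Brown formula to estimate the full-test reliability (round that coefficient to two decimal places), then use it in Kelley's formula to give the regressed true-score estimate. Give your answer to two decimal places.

Spearman-Brown: ρ = 2r/(1 + r) = 2(0.582)/(1 + 0.582) = 1.1640/1.582 = 0.7358 → 0.74
T̂ = ρX + (1 − ρ)μ
  = 0.74 × 170 + 0.26 × 150.3
  = 125.80 + 39.078
  = 164.878
  ≈ 164.88

164.88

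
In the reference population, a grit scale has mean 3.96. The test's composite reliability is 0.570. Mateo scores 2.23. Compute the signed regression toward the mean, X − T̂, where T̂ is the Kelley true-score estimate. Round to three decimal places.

Weight the observed score by reliability and the mean by (1 − reliability): T̂ = 0.570·2.23 + 0.430·3.96 = 1.27110 + 1.70280 = 2.97390.
X − T̂ = 2.23 − 2.9739 = -0.7439 → -0.744

-0.744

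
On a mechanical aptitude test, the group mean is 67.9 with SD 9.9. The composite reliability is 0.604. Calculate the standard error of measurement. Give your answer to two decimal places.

6.23

SEM = SD · √(1 − ρ) = 9.9 × √0.396 = 9.9 × 0.6293 = 6.230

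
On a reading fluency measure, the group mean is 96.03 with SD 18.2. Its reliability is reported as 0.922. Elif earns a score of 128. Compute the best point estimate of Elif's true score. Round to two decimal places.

125.51

T̂ = ρX + (1 − ρ)μ
  = 0.922 × 128 + 0.078 × 96.03
  = 118.016 + 7.49034
  = 125.506
  ≈ 125.51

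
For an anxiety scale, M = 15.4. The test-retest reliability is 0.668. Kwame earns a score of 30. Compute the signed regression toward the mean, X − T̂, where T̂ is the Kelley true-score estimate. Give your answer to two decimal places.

4.85

T̂ = 0.668(30) + 0.332(15.4) = 20.040 + 5.1128 = 25.1528 → 25.153
X − T̂ = 30 − 25.153 = 4.847 → 4.85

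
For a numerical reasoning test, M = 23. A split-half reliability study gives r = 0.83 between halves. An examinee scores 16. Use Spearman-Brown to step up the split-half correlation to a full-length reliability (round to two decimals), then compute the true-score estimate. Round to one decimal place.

16.6

Spearman-Brown: ρ = 2r/(1 + r) = 2(0.83)/(1 + 0.83) = 1.660/1.83 = 0.9071 → 0.91
T̂ = ρX + (1 − ρ)μ
  = 0.91 × 16 + 0.09 × 23
  = 14.56 + 2.07
  = 16.63
  ≈ 16.6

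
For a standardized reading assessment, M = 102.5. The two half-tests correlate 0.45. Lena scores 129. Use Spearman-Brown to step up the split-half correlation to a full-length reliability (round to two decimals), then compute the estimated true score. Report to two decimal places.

118.93

Spearman-Brown: ρ = 2r/(1 + r) = 2(0.45)/(1 + 0.45) = 0.900/1.45 = 0.6207 → 0.62
Kelley's formula gives T̂ = 0.62·129 + 0.38·102.5 = 79.98 + 38.950 = 118.930.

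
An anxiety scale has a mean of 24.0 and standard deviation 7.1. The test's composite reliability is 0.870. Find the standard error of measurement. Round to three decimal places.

SEM = SD · √(1 − ρ) = 7.1 × √0.130 = 7.1 × 0.3606 = 2.5599

2.560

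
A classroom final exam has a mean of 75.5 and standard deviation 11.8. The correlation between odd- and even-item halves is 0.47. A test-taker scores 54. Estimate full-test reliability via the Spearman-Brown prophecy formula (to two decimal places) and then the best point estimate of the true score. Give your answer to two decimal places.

61.74

Spearman-Brown: ρ = 2r/(1 + r) = 2(0.47)/(1 + 0.47) = 0.940/1.47 = 0.6395 → 0.64
T̂ = 0.64(54) + 0.36(75.5) = 34.56 + 27.180 = 61.740 → 61.74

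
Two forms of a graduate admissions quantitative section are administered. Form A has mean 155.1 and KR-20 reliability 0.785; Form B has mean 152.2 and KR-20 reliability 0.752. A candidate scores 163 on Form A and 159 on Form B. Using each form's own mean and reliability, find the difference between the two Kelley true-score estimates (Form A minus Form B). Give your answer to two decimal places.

3.99

T̂_A = 0.785(163) + 0.215(155.1) = 161.3015
T̂_B = 0.752(159) + 0.248(152.2) = 157.3136
T̂_A − T̂_B = 3.9879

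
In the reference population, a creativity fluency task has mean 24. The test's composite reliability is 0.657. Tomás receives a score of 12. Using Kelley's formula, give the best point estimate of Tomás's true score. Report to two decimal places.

16.12

T̂ = 0.657(12) + 0.343(24) = 7.884 + 8.232 = 16.116 → 16.12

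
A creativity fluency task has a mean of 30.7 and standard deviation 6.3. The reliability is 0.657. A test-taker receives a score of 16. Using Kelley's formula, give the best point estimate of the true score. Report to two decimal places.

21.04

Kelley's formula gives T̂ = 0.657·16 + 0.343·30.7 = 10.512 + 10.5301 = 21.042.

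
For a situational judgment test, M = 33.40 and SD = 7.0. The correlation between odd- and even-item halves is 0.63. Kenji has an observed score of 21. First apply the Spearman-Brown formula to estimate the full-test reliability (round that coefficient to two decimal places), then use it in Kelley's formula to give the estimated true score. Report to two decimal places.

Spearman-Brown: ρ = 2r/(1 + r) = 2(0.63)/(1 + 0.63) = 1.260/1.63 = 0.7730 → 0.77
Kelley's formula gives T̂ = 0.77·21 + 0.23·33.40 = 16.17 + 7.6820 = 23.852.

23.85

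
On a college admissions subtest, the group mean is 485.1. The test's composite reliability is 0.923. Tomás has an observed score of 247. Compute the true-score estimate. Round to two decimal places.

T̂ = 0.923(247) + 0.077(485.1) = 227.981 + 37.3527 = 265.334 → 265.33

265.33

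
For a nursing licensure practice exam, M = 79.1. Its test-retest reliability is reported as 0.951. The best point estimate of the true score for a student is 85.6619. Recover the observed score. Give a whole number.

86

T̂ = ρX + (1 − ρ)μ  ⇒  X = (T̂ − (1 − ρ)μ) / ρ
X = (85.6619 − 0.049 × 79.1) / 0.951 = (85.6619 − 3.8759) / 0.951 = 81.7860 / 0.951 = 86.00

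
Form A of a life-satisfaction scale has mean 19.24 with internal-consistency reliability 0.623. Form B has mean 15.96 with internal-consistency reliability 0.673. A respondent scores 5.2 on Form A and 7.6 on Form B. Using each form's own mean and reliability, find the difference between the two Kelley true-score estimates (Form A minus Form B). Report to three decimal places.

0.159

T̂_A = 0.623(5.2) + 0.377(19.24) = 10.49308
T̂_B = 0.673(7.6) + 0.327(15.96) = 10.33372
T̂_A − T̂_B = 0.15936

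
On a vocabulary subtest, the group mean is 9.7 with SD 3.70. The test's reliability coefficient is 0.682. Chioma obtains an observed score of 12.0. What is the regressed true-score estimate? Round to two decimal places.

11.27

T̂ = 0.682(12.0) + 0.318(9.7) = 8.1840 + 3.0846 = 11.269 → 11.27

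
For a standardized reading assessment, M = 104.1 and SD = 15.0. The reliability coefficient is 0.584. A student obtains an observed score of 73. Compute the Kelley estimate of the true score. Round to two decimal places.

85.94

Regress the observed score toward the mean by the unreliability: T̂ = 0.584·73 + 0.416·104.1 = 42.632 + 43.3056 = 85.938.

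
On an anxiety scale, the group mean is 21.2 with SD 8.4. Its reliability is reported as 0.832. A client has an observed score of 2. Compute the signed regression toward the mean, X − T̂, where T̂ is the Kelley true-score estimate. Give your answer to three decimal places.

-3.226

T̂ = ρX + (1 − ρ)μ
  = 0.832 × 2 + 0.168 × 21.2
  = 1.664 + 3.5616
  = 5.22560
  ≈ 5.2256
X − T̂ = 2 − 5.2256 = -3.2256 → -3.226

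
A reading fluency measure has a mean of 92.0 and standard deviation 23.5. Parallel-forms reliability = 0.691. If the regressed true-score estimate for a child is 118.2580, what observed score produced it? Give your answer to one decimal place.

130.0

T̂ = ρX + (1 − ρ)μ  ⇒  X = (T̂ − (1 − ρ)μ) / ρ
X = (118.2580 − 0.309 × 92.0) / 0.691 = (118.2580 − 28.4280) / 0.691 = 89.8300 / 0.691 = 130.000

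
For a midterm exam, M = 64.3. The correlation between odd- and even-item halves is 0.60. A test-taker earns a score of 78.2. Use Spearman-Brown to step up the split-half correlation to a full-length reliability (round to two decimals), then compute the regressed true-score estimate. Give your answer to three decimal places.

Spearman-Brown: ρ = 2r/(1 + r) = 2(0.60)/(1 + 0.60) = 1.200/1.60 = 0.7500 → 0.75
T̂ = ρX + (1 − ρ)μ
  = 0.75 × 78.2 + 0.25 × 64.3
  = 58.650 + 16.075
  = 74.7250
  ≈ 74.725

74.725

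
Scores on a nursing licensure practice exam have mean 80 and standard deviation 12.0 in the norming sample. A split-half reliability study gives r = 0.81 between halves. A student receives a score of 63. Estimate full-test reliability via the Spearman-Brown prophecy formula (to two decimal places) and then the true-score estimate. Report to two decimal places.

64.70

Spearman-Brown: ρ = 2r/(1 + r) = 2(0.81)/(1 + 0.81) = 1.620/1.81 = 0.8950 → 0.90
T̂ = ρX + (1 − ρ)μ
  = 0.90 × 63 + 0.10 × 80
  = 56.70 + 8.00
  = 64.700
  ≈ 64.70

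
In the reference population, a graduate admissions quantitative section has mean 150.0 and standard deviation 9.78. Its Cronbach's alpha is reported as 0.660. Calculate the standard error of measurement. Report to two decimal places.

5.70

SEM = SD · √(1 − ρ) = 9.78 × √0.340 = 9.78 × 0.5831 = 5.703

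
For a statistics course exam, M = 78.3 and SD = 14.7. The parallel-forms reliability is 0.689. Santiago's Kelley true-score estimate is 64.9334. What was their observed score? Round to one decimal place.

T̂ = ρX + (1 − ρ)μ  ⇒  X = (T̂ − (1 − ρ)μ) / ρ
X = (64.9334 − 0.311 × 78.3) / 0.689 = (64.9334 − 24.3513) / 0.689 = 40.5821 / 0.689 = 58.900

58.9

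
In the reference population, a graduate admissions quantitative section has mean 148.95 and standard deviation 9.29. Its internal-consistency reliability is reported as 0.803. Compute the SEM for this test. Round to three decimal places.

4.123

SEM = SD · √(1 − ρ) = 9.29 × √0.197 = 9.29 × 0.4438 = 4.1233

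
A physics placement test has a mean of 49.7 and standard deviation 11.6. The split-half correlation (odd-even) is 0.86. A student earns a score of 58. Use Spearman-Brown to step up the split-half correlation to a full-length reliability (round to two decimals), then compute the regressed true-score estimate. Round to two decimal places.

Spearman-Brown: ρ = 2r/(1 + r) = 2(0.86)/(1 + 0.86) = 1.720/1.86 = 0.9247 → 0.92
Regress the observed score toward the mean by the unreliability: T̂ = 0.92·58 + 0.08·49.7 = 53.36 + 3.976 = 57.336.

57.34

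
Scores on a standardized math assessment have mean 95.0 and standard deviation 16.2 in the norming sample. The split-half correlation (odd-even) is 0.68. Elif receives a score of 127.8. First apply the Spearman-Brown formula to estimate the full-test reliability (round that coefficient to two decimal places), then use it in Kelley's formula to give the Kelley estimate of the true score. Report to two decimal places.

Spearman-Brown: ρ = 2r/(1 + r) = 2(0.68)/(1 + 0.68) = 1.360/1.68 = 0.8095 → 0.81
T̂ = 0.81(127.8) + 0.19(95.0) = 103.518 + 18.050 = 121.568 → 121.57

121.57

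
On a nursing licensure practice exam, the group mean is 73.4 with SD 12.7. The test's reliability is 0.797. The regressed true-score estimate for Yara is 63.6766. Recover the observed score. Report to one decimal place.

T̂ = ρX + (1 − ρ)μ  ⇒  X = (T̂ − (1 − ρ)μ) / ρ
X = (63.6766 − 0.203 × 73.4) / 0.797 = (63.6766 − 14.9002) / 0.797 = 48.7764 / 0.797 = 61.200

61.2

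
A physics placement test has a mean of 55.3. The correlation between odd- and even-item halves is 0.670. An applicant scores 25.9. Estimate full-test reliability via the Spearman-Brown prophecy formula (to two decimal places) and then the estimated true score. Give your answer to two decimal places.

Spearman-Brown: ρ = 2r/(1 + r) = 2(0.670)/(1 + 0.670) = 1.3400/1.670 = 0.8024 → 0.80
Kelley's formula gives T̂ = 0.80·25.9 + 0.20·55.3 = 20.720 + 11.060 = 31.780.

31.78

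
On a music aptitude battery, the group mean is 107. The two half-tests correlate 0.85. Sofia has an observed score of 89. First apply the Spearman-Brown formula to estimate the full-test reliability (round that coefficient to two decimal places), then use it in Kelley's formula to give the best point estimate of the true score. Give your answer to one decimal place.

90.4

Spearman-Brown: ρ = 2r/(1 + r) = 2(0.85)/(1 + 0.85) = 1.700/1.85 = 0.9189 → 0.92
T̂ = 0.92(89) + 0.08(107) = 81.88 + 8.56 = 90.44 → 90.4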